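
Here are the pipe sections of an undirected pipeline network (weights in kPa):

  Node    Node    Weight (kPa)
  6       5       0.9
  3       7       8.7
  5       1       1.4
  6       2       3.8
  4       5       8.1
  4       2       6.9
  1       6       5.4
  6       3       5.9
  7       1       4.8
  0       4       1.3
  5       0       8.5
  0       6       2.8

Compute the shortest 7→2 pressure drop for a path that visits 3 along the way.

Shortest 7→3: 7–3 = 8.7
Shortest 3→2: 3–6–2 = 9.7
Total via 3: 8.7 + 9.7 = 18.4 kPa.

18.4 kPa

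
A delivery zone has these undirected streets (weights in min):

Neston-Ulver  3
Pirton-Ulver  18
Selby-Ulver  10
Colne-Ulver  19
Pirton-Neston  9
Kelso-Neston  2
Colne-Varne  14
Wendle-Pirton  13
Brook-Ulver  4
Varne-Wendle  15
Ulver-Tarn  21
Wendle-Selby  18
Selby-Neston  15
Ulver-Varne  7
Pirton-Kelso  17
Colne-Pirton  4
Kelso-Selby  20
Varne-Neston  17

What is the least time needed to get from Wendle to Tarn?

43 min

Settle nodes by increasing distance from Wendle:
Wendle: 0
Pirton: 13  (via Wendle)
Varne: 15  (via Wendle)
Colne: 17  (via Pirton)
Selby: 18  (via Wendle)
Ulver: 22  (via Varne)
Neston: 22  (via Pirton)
Kelso: 24  (via Neston)
Brook: 26  (via Ulver)
Tarn: 43  (via Ulver)
Shortest route: Wendle–Varne–Ulver–Tarn = 43 min.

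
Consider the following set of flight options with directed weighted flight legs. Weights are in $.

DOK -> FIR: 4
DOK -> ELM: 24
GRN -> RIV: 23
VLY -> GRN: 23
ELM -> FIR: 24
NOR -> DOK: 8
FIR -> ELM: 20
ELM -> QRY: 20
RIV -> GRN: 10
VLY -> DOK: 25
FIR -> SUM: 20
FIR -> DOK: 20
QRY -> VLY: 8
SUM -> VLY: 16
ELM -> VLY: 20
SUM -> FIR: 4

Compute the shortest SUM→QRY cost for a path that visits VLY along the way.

$85

Shortest SUM→VLY: SUM → VLY = 16
Best VLY to QRY: VLY → DOK → ELM → QRY costing 69
Total via VLY: 16 + 69 = $85.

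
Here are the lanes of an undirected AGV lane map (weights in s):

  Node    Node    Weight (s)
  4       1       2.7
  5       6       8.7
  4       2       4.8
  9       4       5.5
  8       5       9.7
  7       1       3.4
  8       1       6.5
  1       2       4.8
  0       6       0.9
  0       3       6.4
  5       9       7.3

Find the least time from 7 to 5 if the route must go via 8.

19.6 s

Shortest 7→8: 7–1–8 = 9.9
Best 8 to 5: 8–5 costing 9.7
Total via 8: 9.9 + 9.7 = 19.6 s.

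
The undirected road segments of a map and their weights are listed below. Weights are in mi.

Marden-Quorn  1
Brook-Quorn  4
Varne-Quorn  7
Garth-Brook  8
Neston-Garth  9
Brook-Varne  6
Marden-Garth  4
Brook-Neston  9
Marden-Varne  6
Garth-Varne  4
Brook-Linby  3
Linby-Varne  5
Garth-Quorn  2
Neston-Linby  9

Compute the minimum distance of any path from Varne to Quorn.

Running Dijkstra from Varne:
Varne: 0
Garth: 4  (via Varne)
Linby: 5  (via Varne)
Brook: 6  (via Varne)
Marden: 6  (via Varne)
Quorn: 6  (via Garth)
Shortest route: Varne–Garth–Quorn = 6 mi.

6 mi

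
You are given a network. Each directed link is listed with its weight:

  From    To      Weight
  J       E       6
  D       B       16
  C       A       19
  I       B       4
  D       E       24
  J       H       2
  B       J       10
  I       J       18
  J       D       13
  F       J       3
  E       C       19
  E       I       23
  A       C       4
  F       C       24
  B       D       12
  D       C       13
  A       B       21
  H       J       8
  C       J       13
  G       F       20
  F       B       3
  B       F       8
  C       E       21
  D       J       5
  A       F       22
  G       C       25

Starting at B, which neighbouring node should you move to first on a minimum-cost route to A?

Candidate routes:
B–F–J–E–C–A: 8+3+6+19+19 = 55
B–F–C–A: 8+24+19 = 51
B–D–C–A: 12+13+19 = 44
B–J–E–C–A: 10+6+19+19 = 54
Cheapest is B–D–C–A at 44.
So from B the first move is to D.

D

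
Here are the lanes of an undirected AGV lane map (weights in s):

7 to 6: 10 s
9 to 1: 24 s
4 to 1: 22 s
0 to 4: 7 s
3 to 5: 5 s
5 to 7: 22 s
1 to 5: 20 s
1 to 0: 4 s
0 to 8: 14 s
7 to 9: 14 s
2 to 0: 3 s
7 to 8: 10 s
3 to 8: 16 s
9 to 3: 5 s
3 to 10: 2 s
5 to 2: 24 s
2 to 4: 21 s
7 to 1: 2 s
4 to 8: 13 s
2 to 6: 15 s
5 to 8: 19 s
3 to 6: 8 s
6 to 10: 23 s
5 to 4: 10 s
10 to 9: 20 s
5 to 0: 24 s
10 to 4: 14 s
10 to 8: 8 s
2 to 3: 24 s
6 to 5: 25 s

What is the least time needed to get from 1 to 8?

12 s

Settle nodes by increasing distance from 1:
1: 0
7: 2  (via 1)
0: 4  (via 1)
2: 7  (via 0)
4: 11  (via 0)
6: 12  (via 7)
8: 12  (via 7)
Shortest route: 1–7–8 = 12 s.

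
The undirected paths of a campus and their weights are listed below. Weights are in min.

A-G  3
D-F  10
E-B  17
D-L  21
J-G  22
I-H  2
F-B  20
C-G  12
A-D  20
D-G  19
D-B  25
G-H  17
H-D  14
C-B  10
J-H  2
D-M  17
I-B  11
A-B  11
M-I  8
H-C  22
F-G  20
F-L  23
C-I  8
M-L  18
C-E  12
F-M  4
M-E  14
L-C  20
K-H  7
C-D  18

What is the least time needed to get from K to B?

Settle nodes by increasing distance from K:
K: 0
H: 7  (via K)
I: 9  (via H)
J: 9  (via H)
C: 17  (via I)
M: 17  (via I)
B: 20  (via I)
Shortest route: K → H → I → B = 20 min.

20 min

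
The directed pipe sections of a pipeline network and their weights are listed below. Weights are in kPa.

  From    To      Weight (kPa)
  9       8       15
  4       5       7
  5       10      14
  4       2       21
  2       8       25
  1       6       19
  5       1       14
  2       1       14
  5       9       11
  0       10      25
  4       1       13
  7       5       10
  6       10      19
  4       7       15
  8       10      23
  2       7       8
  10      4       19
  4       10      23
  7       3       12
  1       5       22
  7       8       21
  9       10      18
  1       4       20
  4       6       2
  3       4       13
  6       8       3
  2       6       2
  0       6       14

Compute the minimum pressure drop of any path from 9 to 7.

52 kPa

Running Dijkstra from 9:
9: 0
8: 15  (via 9)
10: 18  (via 9)
4: 37  (via 10)
6: 39  (via 4)
5: 44  (via 4)
1: 50  (via 4)
7: 52  (via 4)
Shortest route: 9 → 10 → 4 → 7 = 52 kPa.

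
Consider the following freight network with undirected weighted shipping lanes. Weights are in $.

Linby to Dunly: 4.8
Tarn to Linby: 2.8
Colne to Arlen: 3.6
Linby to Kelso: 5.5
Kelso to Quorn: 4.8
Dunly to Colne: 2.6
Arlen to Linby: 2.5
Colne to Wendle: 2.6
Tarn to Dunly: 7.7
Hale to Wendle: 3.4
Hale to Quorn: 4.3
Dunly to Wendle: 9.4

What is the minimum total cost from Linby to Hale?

Running Dijkstra from Linby:
Linby: 0
Arlen: 2.5  (via Linby)
Tarn: 2.8  (via Linby)
Dunly: 4.8  (via Linby)
Kelso: 5.5  (via Linby)
Colne: 6.1  (via Arlen)
Wendle: 8.7  (via Colne)
Quorn: 10.3  (via Kelso)
Hale: 12.1  (via Wendle)
Shortest route: Linby → Arlen → Colne → Wendle → Hale = $12.1.

$12.1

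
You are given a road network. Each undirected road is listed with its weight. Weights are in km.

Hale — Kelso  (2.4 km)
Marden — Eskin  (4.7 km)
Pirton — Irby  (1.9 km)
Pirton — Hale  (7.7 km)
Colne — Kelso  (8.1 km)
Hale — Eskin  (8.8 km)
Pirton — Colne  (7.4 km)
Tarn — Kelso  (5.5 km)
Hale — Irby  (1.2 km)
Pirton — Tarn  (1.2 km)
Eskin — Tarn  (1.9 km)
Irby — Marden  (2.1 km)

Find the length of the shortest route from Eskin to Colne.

Enumerating some paths:
Eskin → Marden → Irby → Pirton → Colne: 4.7+2.1+1.9+7.4 = 16.1
Eskin → Tarn → Pirton → Irby → Hale → Kelso → Colne: 1.9+1.2+1.9+1.2+2.4+8.1 = 16.7
Eskin → Tarn → Kelso → Colne: 1.9+5.5+8.1 = 15.5
Eskin → Tarn → Pirton → Colne: 1.9+1.2+7.4 = 10.5
Cheapest is Eskin → Tarn → Pirton → Colne at 10.5 km.

10.5 km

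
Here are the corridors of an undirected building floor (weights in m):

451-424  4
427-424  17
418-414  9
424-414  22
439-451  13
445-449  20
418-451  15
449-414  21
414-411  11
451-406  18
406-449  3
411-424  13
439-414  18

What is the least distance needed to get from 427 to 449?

42 m

Compare a few routes:
427–424–414–449: 17+22+21 = 60
427–424–451–406–449: 17+4+18+3 = 42
427–424–411–414–449: 17+13+11+21 = 62
The minimum is 42 m via 427–424–451–406–449.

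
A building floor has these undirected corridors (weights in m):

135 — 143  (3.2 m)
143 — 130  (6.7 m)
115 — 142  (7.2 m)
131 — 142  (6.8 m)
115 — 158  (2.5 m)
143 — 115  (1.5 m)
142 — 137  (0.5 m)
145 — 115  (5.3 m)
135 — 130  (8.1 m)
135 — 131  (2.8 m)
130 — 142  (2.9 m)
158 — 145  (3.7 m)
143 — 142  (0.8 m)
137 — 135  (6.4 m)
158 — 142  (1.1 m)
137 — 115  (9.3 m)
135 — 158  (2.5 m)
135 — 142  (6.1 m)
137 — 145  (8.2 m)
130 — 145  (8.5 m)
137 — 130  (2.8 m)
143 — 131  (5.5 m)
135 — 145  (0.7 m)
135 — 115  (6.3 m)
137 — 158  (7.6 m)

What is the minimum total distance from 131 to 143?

5.5 m

Candidate routes:
131 - 135 - 143: 2.8+3.2 = 6
131 - 143: 5.5 = 5.5
131 - 135 - 158 - 142 - 143: 2.8+2.5+1.1+0.8 = 7.2
Cheapest is 131 - 143 at 5.5 m.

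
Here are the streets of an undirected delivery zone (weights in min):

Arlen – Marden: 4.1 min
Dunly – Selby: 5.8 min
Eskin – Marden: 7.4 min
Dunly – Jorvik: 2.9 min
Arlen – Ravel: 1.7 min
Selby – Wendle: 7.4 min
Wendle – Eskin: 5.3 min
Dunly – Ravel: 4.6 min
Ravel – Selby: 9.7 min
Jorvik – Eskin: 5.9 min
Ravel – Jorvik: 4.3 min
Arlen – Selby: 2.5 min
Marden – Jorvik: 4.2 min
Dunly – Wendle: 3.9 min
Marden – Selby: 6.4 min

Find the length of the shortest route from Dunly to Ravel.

4.6 min

Compare a few routes:
Dunly–Ravel: 4.6 = 4.6
Dunly–Jorvik–Ravel: 2.9+4.3 = 7.2
Cheapest is Dunly–Ravel at 4.6 min.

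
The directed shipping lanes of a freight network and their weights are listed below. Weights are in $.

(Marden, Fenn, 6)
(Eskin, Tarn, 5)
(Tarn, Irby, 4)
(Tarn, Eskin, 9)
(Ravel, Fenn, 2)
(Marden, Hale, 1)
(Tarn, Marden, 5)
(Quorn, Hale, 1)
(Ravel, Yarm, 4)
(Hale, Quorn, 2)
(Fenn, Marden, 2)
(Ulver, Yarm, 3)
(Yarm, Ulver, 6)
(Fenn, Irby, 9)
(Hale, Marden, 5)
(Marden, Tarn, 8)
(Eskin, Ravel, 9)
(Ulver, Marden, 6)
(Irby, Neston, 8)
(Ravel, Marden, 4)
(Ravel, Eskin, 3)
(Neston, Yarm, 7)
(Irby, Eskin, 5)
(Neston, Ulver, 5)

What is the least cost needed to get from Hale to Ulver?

$30

Candidate routes:
Hale–Marden–Tarn–Irby–Neston–Ulver: 5+8+4+8+5 = 30
Hale–Marden–Fenn–Irby–Neston–Ulver: 5+6+9+8+5 = 33
The minimum is $30 via Hale–Marden–Tarn–Irby–Neston–Ulver.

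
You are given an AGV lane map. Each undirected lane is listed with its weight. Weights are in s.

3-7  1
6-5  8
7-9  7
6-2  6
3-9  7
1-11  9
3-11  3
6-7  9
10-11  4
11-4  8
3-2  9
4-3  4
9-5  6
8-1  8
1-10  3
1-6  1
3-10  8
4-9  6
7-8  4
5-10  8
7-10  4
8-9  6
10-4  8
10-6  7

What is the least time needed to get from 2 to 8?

14 s

Settle nodes by increasing distance from 2:
2: 0
6: 6  (via 2)
1: 7  (via 6)
3: 9  (via 2)
7: 10  (via 3)
10: 10  (via 1)
11: 12  (via 3)
4: 13  (via 3)
5: 14  (via 6)
8: 14  (via 7)
Shortest route: 2 → 3 → 7 → 8 = 14 s.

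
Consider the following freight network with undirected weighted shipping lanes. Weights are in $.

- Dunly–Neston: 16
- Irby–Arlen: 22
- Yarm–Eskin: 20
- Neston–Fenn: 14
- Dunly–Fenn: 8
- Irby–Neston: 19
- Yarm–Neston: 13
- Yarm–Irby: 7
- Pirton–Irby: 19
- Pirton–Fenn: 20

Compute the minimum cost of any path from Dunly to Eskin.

Settle nodes by increasing distance from Dunly:
Dunly: 0
Fenn: 8  (via Dunly)
Neston: 16  (via Dunly)
Pirton: 28  (via Fenn)
Yarm: 29  (via Neston)
Irby: 35  (via Neston)
Eskin: 49  (via Yarm)
Shortest route: Dunly–Neston–Yarm–Eskin = $49.

$49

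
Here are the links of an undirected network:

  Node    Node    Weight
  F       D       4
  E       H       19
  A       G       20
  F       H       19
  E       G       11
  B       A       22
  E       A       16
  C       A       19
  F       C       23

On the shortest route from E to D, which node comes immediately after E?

H

Candidate routes:
E–A–C–F–D: 16+19+23+4 = 62
E–H–F–D: 19+19+4 = 42
E–G–A–C–F–D: 11+20+19+23+4 = 77
The minimum is 42 via E–H–F–D.
So from E the first move is to H.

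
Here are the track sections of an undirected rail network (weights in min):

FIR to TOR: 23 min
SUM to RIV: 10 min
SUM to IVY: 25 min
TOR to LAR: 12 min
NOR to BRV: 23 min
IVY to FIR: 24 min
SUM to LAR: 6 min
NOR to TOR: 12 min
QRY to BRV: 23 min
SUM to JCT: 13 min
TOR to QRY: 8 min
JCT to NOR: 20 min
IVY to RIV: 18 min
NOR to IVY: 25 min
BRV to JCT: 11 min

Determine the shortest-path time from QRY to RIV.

36 min

Running Dijkstra from QRY:
QRY: 0
TOR: 8  (via QRY)
NOR: 20  (via TOR)
LAR: 20  (via TOR)
BRV: 23  (via QRY)
SUM: 26  (via LAR)
FIR: 31  (via TOR)
JCT: 34  (via BRV)
RIV: 36  (via SUM)
Shortest route: QRY → TOR → LAR → SUM → RIV = 36 min.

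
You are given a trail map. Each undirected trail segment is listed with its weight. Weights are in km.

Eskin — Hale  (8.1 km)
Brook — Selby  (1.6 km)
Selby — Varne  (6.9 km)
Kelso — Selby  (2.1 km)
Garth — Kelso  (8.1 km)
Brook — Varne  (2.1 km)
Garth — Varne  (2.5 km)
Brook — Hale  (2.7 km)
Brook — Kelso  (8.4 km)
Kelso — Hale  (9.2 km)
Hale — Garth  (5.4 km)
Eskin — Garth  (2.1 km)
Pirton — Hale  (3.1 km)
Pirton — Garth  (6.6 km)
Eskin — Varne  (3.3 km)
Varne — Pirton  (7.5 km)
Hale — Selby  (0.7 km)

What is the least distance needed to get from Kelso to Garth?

8.1 km

Settle nodes by increasing distance from Kelso:
Kelso: 0
Selby: 2.1  (via Kelso)
Hale: 2.8  (via Selby)
Brook: 3.7  (via Selby)
Varne: 5.8  (via Brook)
Pirton: 5.9  (via Hale)
Garth: 8.1  (via Kelso)
Shortest route: Kelso → Garth = 8.1 km.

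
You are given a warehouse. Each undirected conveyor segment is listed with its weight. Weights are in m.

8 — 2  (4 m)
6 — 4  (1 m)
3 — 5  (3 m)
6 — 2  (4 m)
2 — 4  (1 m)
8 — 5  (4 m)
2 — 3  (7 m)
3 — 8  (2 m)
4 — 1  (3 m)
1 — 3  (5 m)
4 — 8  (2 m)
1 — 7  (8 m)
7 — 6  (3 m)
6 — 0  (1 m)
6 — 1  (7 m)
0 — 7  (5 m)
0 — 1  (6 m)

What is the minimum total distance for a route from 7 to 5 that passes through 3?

11 m

Shortest 7→3: 7 → 6 → 4 → 8 → 3 = 8
Best 3 to 5: 3 → 5 costing 3
Total via 3: 8 + 3 = 11 m.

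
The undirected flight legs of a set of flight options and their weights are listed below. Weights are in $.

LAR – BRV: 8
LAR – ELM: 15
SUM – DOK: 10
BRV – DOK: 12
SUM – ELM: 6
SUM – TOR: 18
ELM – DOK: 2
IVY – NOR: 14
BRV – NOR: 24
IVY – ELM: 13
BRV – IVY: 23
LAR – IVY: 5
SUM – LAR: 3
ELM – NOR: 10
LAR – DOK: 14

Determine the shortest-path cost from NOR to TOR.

Candidate routes:
NOR–ELM–SUM–TOR: 10+6+18 = 34
NOR–ELM–DOK–SUM–TOR: 10+2+10+18 = 40
NOR–ELM–LAR–SUM–TOR: 10+15+3+18 = 46
NOR–IVY–LAR–SUM–TOR: 14+5+3+18 = 40
Cheapest is NOR–ELM–SUM–TOR at $34.

$34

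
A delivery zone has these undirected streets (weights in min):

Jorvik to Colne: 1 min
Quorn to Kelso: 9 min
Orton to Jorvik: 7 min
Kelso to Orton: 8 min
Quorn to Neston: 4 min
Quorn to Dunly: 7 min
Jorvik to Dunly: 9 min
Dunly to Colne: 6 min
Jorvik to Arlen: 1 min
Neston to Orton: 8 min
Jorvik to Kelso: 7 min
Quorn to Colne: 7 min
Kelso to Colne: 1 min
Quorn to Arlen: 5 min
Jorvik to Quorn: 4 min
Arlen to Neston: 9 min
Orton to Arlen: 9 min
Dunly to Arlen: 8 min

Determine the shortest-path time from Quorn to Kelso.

6 min

Compare a few routes:
Quorn–Kelso: 9 = 9
Quorn–Arlen–Jorvik–Colne–Kelso: 5+1+1+1 = 8
Quorn–Jorvik–Colne–Kelso: 4+1+1 = 6
Quorn–Colne–Kelso: 7+1 = 8
The minimum is 6 min via Quorn–Jorvik–Colne–Kelso.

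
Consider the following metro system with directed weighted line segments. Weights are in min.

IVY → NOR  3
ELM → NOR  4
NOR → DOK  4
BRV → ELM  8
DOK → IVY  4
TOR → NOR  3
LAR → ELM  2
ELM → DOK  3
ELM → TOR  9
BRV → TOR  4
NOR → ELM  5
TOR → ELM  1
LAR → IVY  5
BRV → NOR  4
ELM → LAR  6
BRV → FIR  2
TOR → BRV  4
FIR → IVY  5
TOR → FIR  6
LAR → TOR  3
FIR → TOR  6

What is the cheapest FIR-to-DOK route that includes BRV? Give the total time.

18 min

Best FIR to BRV: FIR → TOR → BRV costing 10
Shortest BRV→DOK: BRV → NOR → DOK = 8
Total via BRV: 10 + 8 = 18 min.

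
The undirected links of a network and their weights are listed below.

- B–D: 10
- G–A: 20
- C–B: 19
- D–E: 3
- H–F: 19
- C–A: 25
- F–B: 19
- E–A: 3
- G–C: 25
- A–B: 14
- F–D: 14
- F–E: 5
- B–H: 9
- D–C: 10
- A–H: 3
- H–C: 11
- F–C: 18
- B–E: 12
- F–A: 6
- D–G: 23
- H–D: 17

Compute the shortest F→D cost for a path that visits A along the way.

Shortest F→A: F → A = 6
Shortest A→D: A → E → D = 6
Total via A: 6 + 6 = 12.

12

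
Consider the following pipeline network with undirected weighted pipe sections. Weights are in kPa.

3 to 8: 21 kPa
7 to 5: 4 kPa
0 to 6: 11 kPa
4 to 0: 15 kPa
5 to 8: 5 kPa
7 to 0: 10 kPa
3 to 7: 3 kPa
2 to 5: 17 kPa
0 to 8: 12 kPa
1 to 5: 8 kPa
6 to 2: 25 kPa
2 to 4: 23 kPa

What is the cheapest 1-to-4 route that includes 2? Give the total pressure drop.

Shortest 1→2: 1–5–2 = 25
Best 2 to 4: 2–4 costing 23
Total via 2: 25 + 23 = 48 kPa.

48 kPa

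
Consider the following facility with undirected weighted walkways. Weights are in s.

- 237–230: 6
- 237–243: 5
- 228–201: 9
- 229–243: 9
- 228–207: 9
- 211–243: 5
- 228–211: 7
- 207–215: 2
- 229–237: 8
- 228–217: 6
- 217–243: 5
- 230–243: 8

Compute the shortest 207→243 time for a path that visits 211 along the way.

Shortest 207→211: 207 → 228 → 211 = 16
Shortest 211→243: 211 → 243 = 5
Total via 211: 16 + 5 = 21 s.

21 s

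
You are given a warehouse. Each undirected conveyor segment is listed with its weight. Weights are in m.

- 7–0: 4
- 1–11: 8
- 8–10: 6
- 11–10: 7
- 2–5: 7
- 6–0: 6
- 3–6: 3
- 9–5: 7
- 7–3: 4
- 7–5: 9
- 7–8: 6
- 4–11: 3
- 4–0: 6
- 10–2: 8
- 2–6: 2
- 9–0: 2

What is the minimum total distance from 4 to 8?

Running Dijkstra from 4:
4: 0
11: 3  (via 4)
0: 6  (via 4)
9: 8  (via 0)
7: 10  (via 0)
10: 10  (via 11)
1: 11  (via 11)
6: 12  (via 0)
2: 14  (via 6)
3: 14  (via 7)
5: 15  (via 9)
8: 16  (via 7)
Shortest route: 4–0–7–8 = 16 m.

16 m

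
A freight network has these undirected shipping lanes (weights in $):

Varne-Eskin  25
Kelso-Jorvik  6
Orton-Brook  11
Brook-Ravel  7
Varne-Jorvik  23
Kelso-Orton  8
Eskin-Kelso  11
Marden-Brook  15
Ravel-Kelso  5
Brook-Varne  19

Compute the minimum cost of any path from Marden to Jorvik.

Shortest distances from Marden:
Marden: 0
Brook: 15  (via Marden)
Ravel: 22  (via Brook)
Orton: 26  (via Brook)
Kelso: 27  (via Ravel)
Jorvik: 33  (via Kelso)
Shortest route: Marden → Brook → Ravel → Kelso → Jorvik = $33.

$33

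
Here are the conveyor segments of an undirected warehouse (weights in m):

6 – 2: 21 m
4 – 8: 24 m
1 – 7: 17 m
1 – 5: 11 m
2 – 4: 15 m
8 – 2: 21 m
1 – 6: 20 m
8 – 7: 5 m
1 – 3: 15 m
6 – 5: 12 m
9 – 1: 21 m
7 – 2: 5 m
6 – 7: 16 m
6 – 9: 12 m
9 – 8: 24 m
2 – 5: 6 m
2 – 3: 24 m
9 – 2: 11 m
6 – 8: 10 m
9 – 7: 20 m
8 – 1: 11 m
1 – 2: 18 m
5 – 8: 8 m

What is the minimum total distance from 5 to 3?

Enumerating some paths:
5–2–1–3: 6+18+15 = 39
5–1–3: 11+15 = 26
5–8–1–3: 8+11+15 = 34
5–2–3: 6+24 = 30
The minimum is 26 m via 5–1–3.

26 m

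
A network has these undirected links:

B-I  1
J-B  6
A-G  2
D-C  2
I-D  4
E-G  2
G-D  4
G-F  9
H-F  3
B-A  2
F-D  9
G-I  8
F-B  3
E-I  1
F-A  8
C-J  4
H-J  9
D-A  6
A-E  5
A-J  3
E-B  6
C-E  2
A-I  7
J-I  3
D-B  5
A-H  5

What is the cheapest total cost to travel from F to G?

7

Running Dijkstra from F:
F: 0
B: 3  (via F)
H: 3  (via F)
I: 4  (via B)
A: 5  (via B)
E: 5  (via I)
C: 7  (via E)
G: 7  (via A)
Shortest route: F → B → A → G = 7.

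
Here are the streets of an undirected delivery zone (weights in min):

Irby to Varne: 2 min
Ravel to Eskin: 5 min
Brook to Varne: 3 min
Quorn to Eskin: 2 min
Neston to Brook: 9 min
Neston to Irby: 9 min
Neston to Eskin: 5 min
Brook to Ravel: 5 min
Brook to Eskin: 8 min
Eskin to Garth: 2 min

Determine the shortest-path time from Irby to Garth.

15 min

Settle nodes by increasing distance from Irby:
Irby: 0
Varne: 2  (via Irby)
Brook: 5  (via Varne)
Neston: 9  (via Irby)
Ravel: 10  (via Brook)
Eskin: 13  (via Brook)
Garth: 15  (via Eskin)
Shortest route: Irby → Varne → Brook → Eskin → Garth = 15 min.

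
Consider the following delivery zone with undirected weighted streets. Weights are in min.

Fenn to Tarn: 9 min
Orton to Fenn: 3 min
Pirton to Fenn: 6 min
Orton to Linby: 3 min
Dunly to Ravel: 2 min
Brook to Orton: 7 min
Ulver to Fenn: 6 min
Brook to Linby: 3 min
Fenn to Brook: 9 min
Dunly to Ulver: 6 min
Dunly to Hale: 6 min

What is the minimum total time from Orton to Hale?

Candidate routes:
Orton–Linby–Brook–Fenn–Ulver–Dunly–Hale: 3+3+9+6+6+6 = 33
Orton–Brook–Fenn–Ulver–Dunly–Hale: 7+9+6+6+6 = 34
Orton–Fenn–Ulver–Dunly–Hale: 3+6+6+6 = 21
The minimum is 21 min via Orton–Fenn–Ulver–Dunly–Hale.

21 min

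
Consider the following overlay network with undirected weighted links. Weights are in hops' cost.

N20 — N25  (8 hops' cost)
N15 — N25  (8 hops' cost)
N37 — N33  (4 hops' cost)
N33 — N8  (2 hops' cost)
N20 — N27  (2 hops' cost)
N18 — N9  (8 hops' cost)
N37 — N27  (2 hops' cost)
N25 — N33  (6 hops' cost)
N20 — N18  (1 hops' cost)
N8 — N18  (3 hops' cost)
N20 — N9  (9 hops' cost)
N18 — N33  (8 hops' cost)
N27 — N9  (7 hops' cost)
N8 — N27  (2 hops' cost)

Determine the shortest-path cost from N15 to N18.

17 hops' cost

Compare a few routes:
N15 - N25 - N33 - N8 - N18: 8+6+2+3 = 19
N15 - N25 - N20 - N18: 8+8+1 = 17
N15 - N25 - N33 - N8 - N27 - N20 - N18: 8+6+2+2+2+1 = 21
The minimum is 17 hops' cost via N15 - N25 - N20 - N18.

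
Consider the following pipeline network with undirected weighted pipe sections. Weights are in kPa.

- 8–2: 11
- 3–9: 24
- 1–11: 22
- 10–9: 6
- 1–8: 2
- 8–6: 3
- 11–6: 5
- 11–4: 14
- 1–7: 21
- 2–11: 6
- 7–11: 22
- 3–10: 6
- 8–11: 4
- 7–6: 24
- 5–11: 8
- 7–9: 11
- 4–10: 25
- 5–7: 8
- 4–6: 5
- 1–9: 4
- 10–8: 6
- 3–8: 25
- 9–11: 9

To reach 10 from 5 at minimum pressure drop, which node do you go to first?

Compare a few routes:
5 - 11 - 8 - 10: 8+4+6 = 18
5 - 11 - 6 - 8 - 10: 8+5+3+6 = 22
The minimum is 18 kPa via 5 - 11 - 8 - 10.
So from 5 the first move is to 11.

11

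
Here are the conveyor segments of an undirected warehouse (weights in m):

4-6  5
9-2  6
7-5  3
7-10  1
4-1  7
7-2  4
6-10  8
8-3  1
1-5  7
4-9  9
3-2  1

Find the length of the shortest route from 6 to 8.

Running Dijkstra from 6:
6: 0
4: 5  (via 6)
10: 8  (via 6)
7: 9  (via 10)
1: 12  (via 4)
5: 12  (via 7)
2: 13  (via 7)
3: 14  (via 2)
9: 14  (via 4)
8: 15  (via 3)
Shortest route: 6 → 10 → 7 → 2 → 3 → 8 = 15 m.

15 m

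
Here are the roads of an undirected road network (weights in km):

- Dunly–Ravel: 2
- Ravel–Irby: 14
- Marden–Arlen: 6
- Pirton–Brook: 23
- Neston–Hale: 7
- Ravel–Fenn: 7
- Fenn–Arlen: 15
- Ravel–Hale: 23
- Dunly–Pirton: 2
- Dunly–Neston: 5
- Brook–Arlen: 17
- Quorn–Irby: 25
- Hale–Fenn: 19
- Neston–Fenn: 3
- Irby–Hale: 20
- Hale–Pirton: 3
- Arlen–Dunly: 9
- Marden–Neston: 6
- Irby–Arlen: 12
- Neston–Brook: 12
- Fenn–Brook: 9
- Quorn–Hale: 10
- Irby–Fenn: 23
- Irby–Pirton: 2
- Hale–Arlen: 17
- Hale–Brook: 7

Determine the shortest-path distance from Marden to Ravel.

Compare a few routes:
Marden - Arlen - Dunly - Ravel: 6+9+2 = 17
Marden - Neston - Hale - Pirton - Dunly - Ravel: 6+7+3+2+2 = 20
Marden - Neston - Dunly - Ravel: 6+5+2 = 13
Marden - Neston - Fenn - Ravel: 6+3+7 = 16
Cheapest is Marden - Neston - Dunly - Ravel at 13 km.

13 km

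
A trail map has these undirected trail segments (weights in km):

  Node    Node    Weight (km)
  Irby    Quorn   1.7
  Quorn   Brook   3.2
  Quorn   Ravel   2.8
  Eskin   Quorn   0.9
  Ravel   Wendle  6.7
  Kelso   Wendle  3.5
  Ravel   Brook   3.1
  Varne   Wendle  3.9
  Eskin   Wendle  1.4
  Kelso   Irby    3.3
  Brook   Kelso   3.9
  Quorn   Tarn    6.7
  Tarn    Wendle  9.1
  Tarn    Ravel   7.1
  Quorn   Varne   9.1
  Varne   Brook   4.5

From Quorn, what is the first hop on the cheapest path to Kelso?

Enumerating some paths:
Quorn - Eskin - Wendle - Kelso: 0.9+1.4+3.5 = 5.8
Quorn - Irby - Kelso: 1.7+3.3 = 5
Quorn - Brook - Kelso: 3.2+3.9 = 7.1
The minimum is 5 km via Quorn - Irby - Kelso.
So from Quorn the first move is to Irby.

Irby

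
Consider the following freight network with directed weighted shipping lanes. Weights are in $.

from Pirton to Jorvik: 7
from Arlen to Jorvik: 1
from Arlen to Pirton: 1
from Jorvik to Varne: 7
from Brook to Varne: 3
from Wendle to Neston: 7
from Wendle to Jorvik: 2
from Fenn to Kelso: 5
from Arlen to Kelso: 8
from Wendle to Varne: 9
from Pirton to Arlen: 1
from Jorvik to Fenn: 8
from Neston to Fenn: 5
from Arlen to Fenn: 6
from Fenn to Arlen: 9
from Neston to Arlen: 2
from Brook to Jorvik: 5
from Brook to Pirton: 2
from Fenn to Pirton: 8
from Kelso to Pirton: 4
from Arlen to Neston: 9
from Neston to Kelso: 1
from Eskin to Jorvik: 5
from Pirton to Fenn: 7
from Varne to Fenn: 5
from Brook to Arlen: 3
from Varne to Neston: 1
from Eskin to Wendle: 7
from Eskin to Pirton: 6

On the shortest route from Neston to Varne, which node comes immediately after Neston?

Arlen

Compare a few routes:
Neston - Kelso - Pirton - Arlen - Jorvik - Varne: 1+4+1+1+7 = 14
Neston - Kelso - Pirton - Jorvik - Varne: 1+4+7+7 = 19
Neston - Arlen - Jorvik - Varne: 2+1+7 = 10
Neston - Arlen - Pirton - Jorvik - Varne: 2+1+7+7 = 17
The minimum is $10 via Neston - Arlen - Jorvik - Varne.
So from Neston the first move is to Arlen.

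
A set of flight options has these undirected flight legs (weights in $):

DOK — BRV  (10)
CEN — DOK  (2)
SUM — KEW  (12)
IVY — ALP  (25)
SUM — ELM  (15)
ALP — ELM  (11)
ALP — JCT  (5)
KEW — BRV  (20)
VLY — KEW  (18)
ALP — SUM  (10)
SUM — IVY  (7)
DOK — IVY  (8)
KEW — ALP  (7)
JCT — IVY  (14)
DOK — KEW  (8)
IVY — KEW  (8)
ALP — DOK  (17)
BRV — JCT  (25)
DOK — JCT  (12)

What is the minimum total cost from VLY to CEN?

$28

Compare a few routes:
VLY - KEW - ALP - JCT - DOK - CEN: 18+7+5+12+2 = 44
VLY - KEW - DOK - CEN: 18+8+2 = 28
VLY - KEW - IVY - DOK - CEN: 18+8+8+2 = 36
The minimum is $28 via VLY - KEW - DOK - CEN.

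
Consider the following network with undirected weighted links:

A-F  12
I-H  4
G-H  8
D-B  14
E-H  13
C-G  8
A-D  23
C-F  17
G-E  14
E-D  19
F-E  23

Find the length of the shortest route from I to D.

Compare a few routes:
I - H - E - F - A - D: 4+13+23+12+23 = 75
I - H - G - C - F - A - D: 4+8+8+17+12+23 = 72
I - H - E - D: 4+13+19 = 36
I - H - G - E - D: 4+8+14+19 = 45
The minimum is 36 via I - H - E - D.

36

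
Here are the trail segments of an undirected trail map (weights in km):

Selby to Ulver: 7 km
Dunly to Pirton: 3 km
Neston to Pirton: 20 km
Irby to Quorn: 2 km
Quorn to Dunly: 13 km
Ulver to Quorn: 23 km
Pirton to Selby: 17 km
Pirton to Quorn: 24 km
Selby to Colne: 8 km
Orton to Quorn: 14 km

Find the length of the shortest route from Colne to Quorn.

38 km

Settle nodes by increasing distance from Colne:
Colne: 0
Selby: 8  (via Colne)
Ulver: 15  (via Selby)
Pirton: 25  (via Selby)
Dunly: 28  (via Pirton)
Quorn: 38  (via Ulver)
Shortest route: Colne–Selby–Ulver–Quorn = 38 km.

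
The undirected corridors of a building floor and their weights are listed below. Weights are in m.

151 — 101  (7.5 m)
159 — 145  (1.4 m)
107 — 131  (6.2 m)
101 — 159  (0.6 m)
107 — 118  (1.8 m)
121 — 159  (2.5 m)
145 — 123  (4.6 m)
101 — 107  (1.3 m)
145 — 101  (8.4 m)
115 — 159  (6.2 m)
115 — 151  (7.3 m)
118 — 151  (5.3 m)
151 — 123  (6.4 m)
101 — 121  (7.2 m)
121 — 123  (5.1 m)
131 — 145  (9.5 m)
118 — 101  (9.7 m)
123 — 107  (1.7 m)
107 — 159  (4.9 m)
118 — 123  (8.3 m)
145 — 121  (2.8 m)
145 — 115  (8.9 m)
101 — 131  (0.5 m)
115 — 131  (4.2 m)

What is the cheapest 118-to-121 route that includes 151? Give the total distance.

Shortest 118→151: 118–151 = 5.3
Shortest 151→121: 151–101–159–121 = 10.6
Total via 151: 5.3 + 10.6 = 15.9 m.

15.9 m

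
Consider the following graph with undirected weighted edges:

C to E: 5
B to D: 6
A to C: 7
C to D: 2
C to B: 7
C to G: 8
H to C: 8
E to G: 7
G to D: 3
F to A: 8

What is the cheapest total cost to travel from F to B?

Compare a few routes:
F → A → C → D → B: 8+7+2+6 = 23
F → A → C → B: 8+7+7 = 22
F → A → C → G → D → B: 8+7+8+3+6 = 32
The minimum is 22 via F → A → C → B.

22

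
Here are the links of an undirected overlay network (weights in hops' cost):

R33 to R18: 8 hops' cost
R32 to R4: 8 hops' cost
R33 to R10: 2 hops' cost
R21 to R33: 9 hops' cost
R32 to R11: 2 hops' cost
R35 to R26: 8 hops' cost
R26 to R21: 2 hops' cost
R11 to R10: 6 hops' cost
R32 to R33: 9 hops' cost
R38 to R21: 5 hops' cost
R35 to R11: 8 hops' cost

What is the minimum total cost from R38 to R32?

Candidate routes:
R38–R21–R33–R32: 5+9+9 = 23
R38–R21–R26–R35–R11–R32: 5+2+8+8+2 = 25
R38–R21–R26–R35–R11–R10–R33–R32: 5+2+8+8+6+2+9 = 40
R38–R21–R33–R10–R11–R32: 5+9+2+6+2 = 24
The minimum is 23 hops' cost via R38–R21–R33–R32.

23 hops' cost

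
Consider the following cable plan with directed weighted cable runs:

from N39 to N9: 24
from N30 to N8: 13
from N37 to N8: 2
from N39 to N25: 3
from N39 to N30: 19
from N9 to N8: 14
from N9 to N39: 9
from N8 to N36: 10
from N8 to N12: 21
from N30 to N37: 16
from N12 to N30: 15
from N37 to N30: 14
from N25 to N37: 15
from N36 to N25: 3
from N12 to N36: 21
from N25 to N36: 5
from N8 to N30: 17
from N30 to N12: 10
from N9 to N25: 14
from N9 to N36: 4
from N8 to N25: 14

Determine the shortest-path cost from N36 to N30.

Settle nodes by increasing distance from N36:
N36: 0
N25: 3  (via N36)
N37: 18  (via N25)
N8: 20  (via N37)
N30: 32  (via N37)
Shortest route: N36–N25–N37–N30 = 32.

32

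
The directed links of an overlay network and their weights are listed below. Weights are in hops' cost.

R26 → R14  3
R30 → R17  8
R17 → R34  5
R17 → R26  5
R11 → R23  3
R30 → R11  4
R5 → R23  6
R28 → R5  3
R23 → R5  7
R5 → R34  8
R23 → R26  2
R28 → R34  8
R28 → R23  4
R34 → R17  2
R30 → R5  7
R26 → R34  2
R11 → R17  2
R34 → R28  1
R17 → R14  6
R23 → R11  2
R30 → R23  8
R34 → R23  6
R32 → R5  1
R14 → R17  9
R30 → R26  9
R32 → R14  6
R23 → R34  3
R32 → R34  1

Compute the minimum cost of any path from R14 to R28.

15 hops' cost

Enumerating some paths:
R14–R17–R26–R34–R28: 9+5+2+1 = 17
R14–R17–R34–R28: 9+5+1 = 15
Cheapest is R14–R17–R34–R28 at 15 hops' cost.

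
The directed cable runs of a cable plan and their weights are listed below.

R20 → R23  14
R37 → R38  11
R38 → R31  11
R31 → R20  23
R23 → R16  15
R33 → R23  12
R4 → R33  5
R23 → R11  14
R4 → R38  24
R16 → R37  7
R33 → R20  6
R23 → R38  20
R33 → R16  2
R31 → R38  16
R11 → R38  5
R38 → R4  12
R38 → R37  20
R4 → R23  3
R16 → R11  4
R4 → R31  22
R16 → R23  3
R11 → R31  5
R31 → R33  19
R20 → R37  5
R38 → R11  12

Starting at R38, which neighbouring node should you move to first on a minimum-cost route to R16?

R4

Compare a few routes:
R38 → R11 → R31 → R33 → R16: 12+5+19+2 = 38
R38 → R4 → R33 → R16: 12+5+2 = 19
R38 → R31 → R33 → R16: 11+19+2 = 32
R38 → R4 → R23 → R16: 12+3+15 = 30
Cheapest is R38 → R4 → R33 → R16 at 19.
So from R38 the first move is to R4.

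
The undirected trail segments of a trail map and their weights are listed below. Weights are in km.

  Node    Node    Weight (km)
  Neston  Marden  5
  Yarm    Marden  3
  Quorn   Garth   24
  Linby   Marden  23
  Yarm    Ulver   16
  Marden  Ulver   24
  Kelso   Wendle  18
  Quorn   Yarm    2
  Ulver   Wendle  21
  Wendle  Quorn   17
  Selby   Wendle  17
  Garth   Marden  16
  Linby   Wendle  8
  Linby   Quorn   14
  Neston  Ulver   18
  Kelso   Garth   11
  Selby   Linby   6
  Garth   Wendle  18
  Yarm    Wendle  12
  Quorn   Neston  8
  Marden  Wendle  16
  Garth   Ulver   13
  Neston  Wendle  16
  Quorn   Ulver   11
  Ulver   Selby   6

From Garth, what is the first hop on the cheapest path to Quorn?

Marden

Candidate routes:
Garth - Ulver - Quorn: 13+11 = 24
Garth - Marden - Yarm - Quorn: 16+3+2 = 21
The minimum is 21 km via Garth - Marden - Yarm - Quorn.
So from Garth the first move is to Marden.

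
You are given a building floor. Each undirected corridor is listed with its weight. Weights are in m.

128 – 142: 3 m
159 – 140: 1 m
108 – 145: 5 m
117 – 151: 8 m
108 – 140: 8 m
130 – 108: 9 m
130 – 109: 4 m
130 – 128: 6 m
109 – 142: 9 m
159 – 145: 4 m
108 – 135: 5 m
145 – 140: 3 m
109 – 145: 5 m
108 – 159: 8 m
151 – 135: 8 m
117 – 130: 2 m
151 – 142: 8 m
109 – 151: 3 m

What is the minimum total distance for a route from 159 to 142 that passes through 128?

Best 159 to 128: 159–145–109–130–128 costing 19
Shortest 128→142: 128–142 = 3
Total via 128: 19 + 3 = 22 m.

22 m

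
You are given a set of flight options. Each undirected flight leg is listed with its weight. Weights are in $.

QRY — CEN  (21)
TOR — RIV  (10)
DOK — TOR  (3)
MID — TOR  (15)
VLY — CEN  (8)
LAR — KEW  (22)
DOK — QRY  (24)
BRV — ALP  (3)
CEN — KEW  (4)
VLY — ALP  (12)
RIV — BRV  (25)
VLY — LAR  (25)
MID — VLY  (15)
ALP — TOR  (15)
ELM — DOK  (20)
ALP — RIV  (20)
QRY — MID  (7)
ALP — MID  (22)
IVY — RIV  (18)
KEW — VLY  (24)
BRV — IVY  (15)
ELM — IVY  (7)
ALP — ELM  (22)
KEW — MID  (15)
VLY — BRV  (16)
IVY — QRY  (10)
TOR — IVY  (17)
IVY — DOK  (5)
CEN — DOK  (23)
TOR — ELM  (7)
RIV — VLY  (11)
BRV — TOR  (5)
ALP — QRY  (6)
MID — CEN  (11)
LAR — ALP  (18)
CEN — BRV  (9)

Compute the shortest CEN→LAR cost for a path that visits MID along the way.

Best CEN to MID: CEN–MID costing 11
Best MID to LAR: MID–QRY–ALP–LAR costing 31
Total via MID: 11 + 31 = $42.

$42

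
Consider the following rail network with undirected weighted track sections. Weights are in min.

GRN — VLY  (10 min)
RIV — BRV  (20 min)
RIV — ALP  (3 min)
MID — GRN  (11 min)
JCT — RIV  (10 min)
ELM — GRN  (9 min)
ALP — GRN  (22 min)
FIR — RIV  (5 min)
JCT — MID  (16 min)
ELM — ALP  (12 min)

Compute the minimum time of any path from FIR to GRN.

29 min

Candidate routes:
FIR - RIV - ALP - ELM - GRN: 5+3+12+9 = 29
FIR - RIV - ALP - GRN: 5+3+22 = 30
FIR - RIV - JCT - MID - GRN: 5+10+16+11 = 42
The minimum is 29 min via FIR - RIV - ALP - ELM - GRN.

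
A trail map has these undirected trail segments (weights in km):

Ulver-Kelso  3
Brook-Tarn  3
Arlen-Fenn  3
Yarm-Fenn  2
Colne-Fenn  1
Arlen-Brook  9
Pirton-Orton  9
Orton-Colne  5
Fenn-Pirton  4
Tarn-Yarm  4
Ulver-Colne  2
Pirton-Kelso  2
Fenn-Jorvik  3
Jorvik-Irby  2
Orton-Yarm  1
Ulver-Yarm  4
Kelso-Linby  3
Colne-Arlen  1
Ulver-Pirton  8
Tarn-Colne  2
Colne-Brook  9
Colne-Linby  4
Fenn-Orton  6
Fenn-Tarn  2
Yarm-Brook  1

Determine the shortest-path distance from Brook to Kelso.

8 km

Enumerating some paths:
Brook–Yarm–Ulver–Kelso: 1+4+3 = 8
Brook–Tarn–Colne–Ulver–Kelso: 3+2+2+3 = 10
Brook–Yarm–Fenn–Colne–Ulver–Kelso: 1+2+1+2+3 = 9
Brook–Yarm–Fenn–Pirton–Kelso: 1+2+4+2 = 9
The minimum is 8 km via Brook–Yarm–Ulver–Kelso.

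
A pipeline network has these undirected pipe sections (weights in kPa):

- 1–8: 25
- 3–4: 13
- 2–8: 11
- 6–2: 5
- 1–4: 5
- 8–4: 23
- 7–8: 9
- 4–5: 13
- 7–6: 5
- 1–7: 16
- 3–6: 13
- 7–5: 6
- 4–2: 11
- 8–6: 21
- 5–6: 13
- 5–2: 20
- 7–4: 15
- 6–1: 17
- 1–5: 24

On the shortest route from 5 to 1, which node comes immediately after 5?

Candidate routes:
5 → 1: 24 = 24
5 → 7 → 1: 6+16 = 22
5 → 7 → 4 → 1: 6+15+5 = 26
5 → 4 → 1: 13+5 = 18
The minimum is 18 kPa via 5 → 4 → 1.
So from 5 the first move is to 4.

4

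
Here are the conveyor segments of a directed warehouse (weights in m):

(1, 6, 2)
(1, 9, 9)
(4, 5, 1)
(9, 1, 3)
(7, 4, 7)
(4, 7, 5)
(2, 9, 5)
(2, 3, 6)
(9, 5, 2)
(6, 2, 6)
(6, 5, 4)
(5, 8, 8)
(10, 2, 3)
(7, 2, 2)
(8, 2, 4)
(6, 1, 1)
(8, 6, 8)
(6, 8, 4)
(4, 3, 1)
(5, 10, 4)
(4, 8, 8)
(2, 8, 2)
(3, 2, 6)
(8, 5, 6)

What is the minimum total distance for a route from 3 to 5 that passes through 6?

Shortest 3→6: 3–2–8–6 = 16
Best 6 to 5: 6–5 costing 4
Total via 6: 16 + 4 = 20 m.

20 m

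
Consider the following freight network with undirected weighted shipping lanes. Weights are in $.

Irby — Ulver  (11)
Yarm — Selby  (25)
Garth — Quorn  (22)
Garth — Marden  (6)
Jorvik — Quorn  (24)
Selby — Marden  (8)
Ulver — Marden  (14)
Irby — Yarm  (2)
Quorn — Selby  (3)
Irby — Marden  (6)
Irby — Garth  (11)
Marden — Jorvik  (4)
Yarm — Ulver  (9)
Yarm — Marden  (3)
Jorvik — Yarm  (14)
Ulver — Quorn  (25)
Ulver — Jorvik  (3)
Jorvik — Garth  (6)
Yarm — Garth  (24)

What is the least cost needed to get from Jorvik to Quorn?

Enumerating some paths:
Jorvik - Garth - Marden - Selby - Quorn: 6+6+8+3 = 23
Jorvik - Marden - Selby - Quorn: 4+8+3 = 15
The minimum is $15 via Jorvik - Marden - Selby - Quorn.

$15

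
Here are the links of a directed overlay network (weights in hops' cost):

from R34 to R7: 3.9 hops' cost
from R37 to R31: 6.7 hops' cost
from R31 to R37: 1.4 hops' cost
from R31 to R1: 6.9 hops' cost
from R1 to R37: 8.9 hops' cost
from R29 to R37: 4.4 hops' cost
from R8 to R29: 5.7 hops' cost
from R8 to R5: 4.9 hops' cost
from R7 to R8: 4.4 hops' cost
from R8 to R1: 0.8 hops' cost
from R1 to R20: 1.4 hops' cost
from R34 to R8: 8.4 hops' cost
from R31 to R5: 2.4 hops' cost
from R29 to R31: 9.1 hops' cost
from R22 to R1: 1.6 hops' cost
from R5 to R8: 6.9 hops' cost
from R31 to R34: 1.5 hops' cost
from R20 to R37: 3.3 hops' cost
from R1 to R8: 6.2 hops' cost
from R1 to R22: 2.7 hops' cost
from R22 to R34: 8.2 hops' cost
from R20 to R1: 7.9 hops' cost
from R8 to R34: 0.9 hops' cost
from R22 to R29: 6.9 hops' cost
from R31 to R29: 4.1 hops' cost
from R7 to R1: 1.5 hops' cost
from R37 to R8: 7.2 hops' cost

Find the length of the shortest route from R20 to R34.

Running Dijkstra from R20:
R20: 0
R37: 3.3  (via R20)
R1: 7.9  (via R20)
R31: 10  (via R37)
R8: 10.5  (via R37)
R22: 10.6  (via R1)
R34: 11.4  (via R8)
Shortest route: R20 → R37 → R8 → R34 = 11.4 hops' cost.

11.4 hops' cost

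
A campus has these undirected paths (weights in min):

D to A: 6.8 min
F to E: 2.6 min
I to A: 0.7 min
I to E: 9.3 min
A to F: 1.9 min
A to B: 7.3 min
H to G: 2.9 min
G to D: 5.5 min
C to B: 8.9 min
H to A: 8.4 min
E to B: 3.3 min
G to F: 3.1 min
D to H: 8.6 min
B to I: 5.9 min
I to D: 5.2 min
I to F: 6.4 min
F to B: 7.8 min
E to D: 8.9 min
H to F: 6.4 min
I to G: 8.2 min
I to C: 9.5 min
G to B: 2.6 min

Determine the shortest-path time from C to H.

14.4 min

Settle nodes by increasing distance from C:
C: 0
B: 8.9  (via C)
I: 9.5  (via C)
A: 10.2  (via I)
G: 11.5  (via B)
F: 12.1  (via A)
E: 12.2  (via B)
H: 14.4  (via G)
Shortest route: C–B–G–H = 14.4 min.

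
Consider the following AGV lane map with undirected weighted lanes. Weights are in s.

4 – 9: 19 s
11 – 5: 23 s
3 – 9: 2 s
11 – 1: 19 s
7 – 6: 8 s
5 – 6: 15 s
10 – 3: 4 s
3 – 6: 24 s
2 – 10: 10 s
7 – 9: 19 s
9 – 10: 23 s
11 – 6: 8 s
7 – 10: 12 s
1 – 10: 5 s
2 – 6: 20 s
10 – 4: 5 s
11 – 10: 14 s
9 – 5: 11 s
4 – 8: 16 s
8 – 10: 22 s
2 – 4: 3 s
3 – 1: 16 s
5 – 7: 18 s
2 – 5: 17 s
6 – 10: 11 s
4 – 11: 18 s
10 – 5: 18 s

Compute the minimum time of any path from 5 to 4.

20 s

Shortest distances from 5:
5: 0
9: 11  (via 5)
3: 13  (via 9)
6: 15  (via 5)
2: 17  (via 5)
10: 17  (via 3)
7: 18  (via 5)
4: 20  (via 2)
Shortest route: 5–2–4 = 20 s.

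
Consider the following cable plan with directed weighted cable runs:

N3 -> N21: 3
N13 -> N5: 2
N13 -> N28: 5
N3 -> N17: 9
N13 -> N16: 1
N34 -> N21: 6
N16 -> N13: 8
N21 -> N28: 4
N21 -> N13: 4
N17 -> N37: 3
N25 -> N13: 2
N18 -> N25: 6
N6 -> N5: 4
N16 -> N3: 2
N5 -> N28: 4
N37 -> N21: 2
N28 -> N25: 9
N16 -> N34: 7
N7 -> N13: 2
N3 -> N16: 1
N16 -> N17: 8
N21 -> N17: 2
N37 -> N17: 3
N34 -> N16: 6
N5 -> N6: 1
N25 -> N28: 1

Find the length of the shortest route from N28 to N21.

17

Shortest distances from N28:
N28: 0
N25: 9  (via N28)
N13: 11  (via N25)
N16: 12  (via N13)
N5: 13  (via N13)
N6: 14  (via N5)
N3: 14  (via N16)
N21: 17  (via N3)
Shortest route: N28–N25–N13–N16–N3–N21 = 17.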